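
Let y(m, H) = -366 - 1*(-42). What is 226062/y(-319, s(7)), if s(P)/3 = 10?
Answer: -12559/18 ≈ -697.72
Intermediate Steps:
s(P) = 30 (s(P) = 3*10 = 30)
y(m, H) = -324 (y(m, H) = -366 + 42 = -324)
226062/y(-319, s(7)) = 226062/(-324) = 226062*(-1/324) = -12559/18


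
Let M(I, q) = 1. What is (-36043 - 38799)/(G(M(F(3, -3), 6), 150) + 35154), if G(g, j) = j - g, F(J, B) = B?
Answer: -74842/35303 ≈ -2.1200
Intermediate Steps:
(-36043 - 38799)/(G(M(F(3, -3), 6), 150) + 35154) = (-36043 - 38799)/((150 - 1*1) + 35154) = -74842/((150 - 1) + 35154) = -74842/(149 + 35154) = -74842/35303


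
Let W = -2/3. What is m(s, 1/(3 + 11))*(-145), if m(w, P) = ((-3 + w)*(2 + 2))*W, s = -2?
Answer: -5800/3 ≈ -1933.3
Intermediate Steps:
W = -⅔ (W = -2*⅓ = -⅔ ≈ -0.66667)
m(w, P) = 8 - 8*w/3 (m(w, P) = ((-3 + w)*(2 + 2))*(-⅔) = ((-3 + w)*4)*(-⅔) = (-12 + 4*w)*(-⅔) = 8 - 8*w/3)
m(s, 1/(3 + 11))*(-145) = (8 - 8/3*(-2))*(-145) = (8 + 16/3)*(-145) = (40/3)*(-145) = -5800/3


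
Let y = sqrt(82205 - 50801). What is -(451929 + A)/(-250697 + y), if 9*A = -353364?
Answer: 310362635303/188546863215 + 2475998*sqrt(7851)/188546863215 ≈ 1.6472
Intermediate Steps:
A = -117788/3 (A = (1/9)*(-353364) = -117788/3 ≈ -39263.)
y = 2*sqrt(7851) (y = sqrt(31404) = 2*sqrt(7851) ≈ 177.21)
-(451929 + A)/(-250697 + y) = -(451929 - 117788/3)/(-250697 + 2*sqrt(7851)) = -1237999/(3*(-250697 + 2*sqrt(7851)))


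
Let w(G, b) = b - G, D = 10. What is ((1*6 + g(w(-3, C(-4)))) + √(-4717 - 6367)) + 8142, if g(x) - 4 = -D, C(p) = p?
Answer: 8142 + 2*I*√2771 ≈ 8142.0 + 105.28*I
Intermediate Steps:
g(x) = -6 (g(x) = 4 - 1*10 = 4 - 10 = -6)
((1*6 + g(w(-3, C(-4)))) + √(-4717 - 6367)) + 8142 = ((1*6 - 6) + √(-4717 - 6367)) + 8142 = ((6 - 6) + √(-11084)) + 8142 = (0 + 2*I*√2771) + 8142 = 2*I*√2771 + 8142 = 8142 + 2*I*√2771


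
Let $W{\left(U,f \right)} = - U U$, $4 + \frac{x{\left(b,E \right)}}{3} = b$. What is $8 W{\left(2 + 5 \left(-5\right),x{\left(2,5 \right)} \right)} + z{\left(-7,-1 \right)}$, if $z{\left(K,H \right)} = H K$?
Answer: $-4225$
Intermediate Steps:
$x{\left(b,E \right)} = -12 + 3 b$
$W{\left(U,f \right)} = - U^{2}$
$8 W{\left(2 + 5 \left(-5\right),x{\left(2,5 \right)} \right)} + z{\left(-7,-1 \right)} = 8 \left(- \left(2 + 5 \left(-5\right)\right)^{2}\right) - -7 = 8 \left(- \left(2 - 25\right)^{2}\right) + 7 = 8 \left(- \left(-23\right)^{2}\right) + 7 = 8 \left(\left(-1\right) 529\right) + 7 = 8 \left(-529\right) + 7 = -4232 + 7 = -4225$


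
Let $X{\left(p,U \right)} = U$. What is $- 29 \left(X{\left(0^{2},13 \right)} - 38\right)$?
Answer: $725$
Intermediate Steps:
$- 29 \left(X{\left(0^{2},13 \right)} - 38\right) = - 29 \left(13 - 38\right) = \left(-29\right) \left(-25\right) = 725$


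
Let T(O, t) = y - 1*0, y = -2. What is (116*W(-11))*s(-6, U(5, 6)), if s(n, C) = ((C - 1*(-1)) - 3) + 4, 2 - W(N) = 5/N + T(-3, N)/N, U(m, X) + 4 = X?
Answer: 11600/11 ≈ 1054.5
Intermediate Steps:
U(m, X) = -4 + X
T(O, t) = -2 (T(O, t) = -2 - 1*0 = -2 + 0 = -2)
W(N) = 2 - 3/N (W(N) = 2 - (5/N - 2/N) = 2 - 3/N)
s(n, C) = 2 + C (s(n, C) = ((C + 1) - 3) + 4 = ((1 + C) - 3) + 4 = (-2 + C) + 4 = 2 + C)
(116*W(-11))*s(-6, U(5, 6)) = (116*(2 - 3/(-11)))*(2 + (-4 + 6)) = (116*(2 - 3*(-1/11)))*(2 + 2) = (116*(2 + 3/11))*4 = (116*(25/11))*4 = (2900/11)*4 = 11600/11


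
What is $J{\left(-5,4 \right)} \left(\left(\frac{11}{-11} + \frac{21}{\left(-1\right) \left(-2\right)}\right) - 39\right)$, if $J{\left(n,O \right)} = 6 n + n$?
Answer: $\frac{2065}{2} \approx 1032.5$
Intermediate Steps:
$J{\left(n,O \right)} = 7 n$
$J{\left(-5,4 \right)} \left(\left(\frac{11}{-11} + \frac{21}{\left(-1\right) \left(-2\right)}\right) - 39\right) = 7 \left(-5\right) \left(\left(\frac{11}{-11} + \frac{21}{\left(-1\right) \left(-2\right)}\right) - 39\right) = - 35 \left(\left(11 \left(- \frac{1}{11}\right) + \frac{21}{2}\right) - 39\right) = - 35 \left(\left(-1 + 21 \cdot \frac{1}{2}\right) - 39\right) = - 35 \left(\left(-1 + \frac{21}{2}\right) - 39\right) = - 35 \left(\frac{19}{2} - 39\right) = \left(-35\right) \left(- \frac{59}{2}\right) = \frac{2065}{2}$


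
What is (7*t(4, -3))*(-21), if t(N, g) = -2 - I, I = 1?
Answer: 441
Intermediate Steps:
t(N, g) = -3 (t(N, g) = -2 - 1*1 = -2 - 1 = -3)
(7*t(4, -3))*(-21) = (7*(-3))*(-21) = -21*(-21) = 441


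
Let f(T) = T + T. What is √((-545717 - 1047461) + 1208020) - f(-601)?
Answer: 1202 + I*√385158 ≈ 1202.0 + 620.61*I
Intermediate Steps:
f(T) = 2*T
√((-545717 - 1047461) + 1208020) - f(-601) = √((-545717 - 1047461) + 1208020) - 2*(-601) = √(-1593178 + 1208020) - 1*(-1202) = √(-385158) + 1202 = I*√385158 + 1202 = 1202 + I*√385158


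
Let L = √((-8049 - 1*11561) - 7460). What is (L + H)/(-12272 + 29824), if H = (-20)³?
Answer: -500/1097 + I*√27070/17552 ≈ -0.45579 + 0.0093738*I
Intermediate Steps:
L = I*√27070 (L = √((-8049 - 11561) - 7460) = √(-19610 - 7460) = √(-27070) = I*√27070 ≈ 164.53*I)
H = -8000
(L + H)/(-12272 + 29824) = (I*√27070 - 8000)/(-12272 + 29824) = (-8000 + I*√27070)/17552 = (-8000 + I*√27070)*(1/17552) = -500/1097 + I*√27070/17552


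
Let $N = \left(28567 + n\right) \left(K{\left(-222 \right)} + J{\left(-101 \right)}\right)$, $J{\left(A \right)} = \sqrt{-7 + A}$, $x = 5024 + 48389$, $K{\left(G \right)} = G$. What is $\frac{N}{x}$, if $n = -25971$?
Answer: $- \frac{576312}{53413} + \frac{15576 i \sqrt{3}}{53413} \approx -10.79 + 0.50509 i$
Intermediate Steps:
$x = 53413$
$N = -576312 + 15576 i \sqrt{3}$ ($N = \left(28567 - 25971\right) \left(-222 + \sqrt{-7 - 101}\right) = 2596 \left(-222 + \sqrt{-108}\right) = 2596 \left(-222 + 6 i \sqrt{3}\right) = -576312 + 15576 i \sqrt{3} \approx -5.7631 \cdot 10^{5} + 26978.0 i$)
$\frac{N}{x} = \frac{-576312 + 15576 i \sqrt{3}}{53413} = \left(-576312 + 15576 i \sqrt{3}\right) \frac{1}{53413} = - \frac{576312}{53413} + \frac{15576 i \sqrt{3}}{53413}$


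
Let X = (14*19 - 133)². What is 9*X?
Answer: 159201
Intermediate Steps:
X = 17689 (X = (266 - 133)² = 133² = 17689)
9*X = 9*17689 = 159201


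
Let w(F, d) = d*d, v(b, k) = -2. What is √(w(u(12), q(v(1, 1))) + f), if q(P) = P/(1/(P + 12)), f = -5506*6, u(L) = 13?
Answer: 2*I*√8159 ≈ 180.65*I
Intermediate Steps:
f = -33036
q(P) = P*(12 + P) (q(P) = P/(1/(12 + P)) = P*(12 + P))
w(F, d) = d²
√(w(u(12), q(v(1, 1))) + f) = √((-2*(12 - 2))² - 33036) = √((-2*10)² - 33036) = √((-20)² - 33036) = √(400 - 33036) = √(-32636) = 2*I*√8159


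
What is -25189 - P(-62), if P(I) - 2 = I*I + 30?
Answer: -29065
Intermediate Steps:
P(I) = 32 + I² (P(I) = 2 + (I*I + 30) = 2 + (I² + 30) = 2 + (30 + I²) = 32 + I²)
-25189 - P(-62) = -25189 - (32 + (-62)²) = -25189 - (32 + 3844) = -25189 - 1*3876 = -25189 - 3876 = -29065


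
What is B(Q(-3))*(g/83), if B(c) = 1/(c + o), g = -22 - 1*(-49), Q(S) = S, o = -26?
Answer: -27/2407 ≈ -0.011217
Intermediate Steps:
g = 27 (g = -22 + 49 = 27)
B(c) = 1/(-26 + c) (B(c) = 1/(c - 26) = 1/(-26 + c))
B(Q(-3))*(g/83) = (27/83)/(-26 - 3) = (27*(1/83))/(-29) = -1/29*27/83 = -27/2407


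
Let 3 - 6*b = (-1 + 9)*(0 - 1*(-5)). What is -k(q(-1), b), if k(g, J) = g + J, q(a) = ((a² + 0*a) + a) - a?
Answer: 31/6 ≈ 5.1667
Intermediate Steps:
b = -37/6 (b = ½ - (-1 + 9)*(0 - 1*(-5))/6 = ½ - 4*(0 + 5)/3 = ½ - 4*5/3 = ½ - ⅙*40 = ½ - 20/3 = -37/6 ≈ -6.1667)
q(a) = a² (q(a) = ((a² + 0) + a) - a = (a² + a) - a = (a + a²) - a = a²)
k(g, J) = J + g
-k(q(-1), b) = -(-37/6 + (-1)²) = -(-37/6 + 1) = -1*(-31/6) = 31/6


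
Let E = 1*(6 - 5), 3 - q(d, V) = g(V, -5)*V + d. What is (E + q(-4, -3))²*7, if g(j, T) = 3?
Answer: 2023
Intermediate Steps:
q(d, V) = 3 - d - 3*V (q(d, V) = 3 - (3*V + d) = 3 - (d + 3*V) = 3 + (-d - 3*V) = 3 - d - 3*V)
E = 1 (E = 1*1 = 1)
(E + q(-4, -3))²*7 = (1 + (3 - 1*(-4) - 3*(-3)))²*7 = (1 + (3 + 4 + 9))²*7 = (1 + 16)²*7 = 17²*7 = 289*7 = 2023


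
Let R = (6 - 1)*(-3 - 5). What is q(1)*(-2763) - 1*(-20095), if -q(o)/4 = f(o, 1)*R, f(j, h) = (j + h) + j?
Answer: -1306145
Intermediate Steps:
f(j, h) = h + 2*j (f(j, h) = (h + j) + j = h + 2*j)
R = -40 (R = 5*(-8) = -40)
q(o) = 160 + 320*o (q(o) = -4*(1 + 2*o)*(-40) = -4*(-40 - 80*o) = 160 + 320*o)
q(1)*(-2763) - 1*(-20095) = (160 + 320*1)*(-2763) - 1*(-20095) = (160 + 320)*(-2763) + 20095 = 480*(-2763) + 20095 = -1326240 + 20095 = -1306145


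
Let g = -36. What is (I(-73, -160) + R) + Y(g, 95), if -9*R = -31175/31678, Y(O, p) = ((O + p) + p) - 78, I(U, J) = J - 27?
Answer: -31615147/285102 ≈ -110.89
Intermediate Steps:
I(U, J) = -27 + J
Y(O, p) = -78 + O + 2*p (Y(O, p) = (O + 2*p) - 78 = -78 + O + 2*p)
R = 31175/285102 (R = -(-31175)/(9*31678) = -1/9*(-31175/31678) = 31175/285102 ≈ 0.10935)
(I(-73, -160) + R) + Y(g, 95) = ((-27 - 160) + 31175/285102) + (-78 - 36 + 2*95) = (-187 + 31175/285102) + (-78 - 36 + 190) = -53282899/285102 + 76 = -31615147/285102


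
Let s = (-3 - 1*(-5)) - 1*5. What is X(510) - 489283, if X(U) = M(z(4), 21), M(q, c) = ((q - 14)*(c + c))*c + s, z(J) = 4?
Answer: -498106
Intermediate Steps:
s = -3 (s = (-3 + 5) - 5 = 2 - 5 = -3)
M(q, c) = -3 + 2*c**2*(-14 + q) (M(q, c) = ((q - 14)*(c + c))*c - 3 = ((-14 + q)*(2*c))*c - 3 = (2*c*(-14 + q))*c - 3 = 2*c**2*(-14 + q) - 3 = -3 + 2*c**2*(-14 + q))
X(U) = -8823 (X(U) = -3 - 28*21**2 + 2*4*21**2 = -3 - 28*441 + 2*4*441 = -3 - 12348 + 3528 = -8823)
X(510) - 489283 = -8823 - 489283 = -498106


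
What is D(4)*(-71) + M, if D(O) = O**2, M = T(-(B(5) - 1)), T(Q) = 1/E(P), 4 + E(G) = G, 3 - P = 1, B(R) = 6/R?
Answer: -2273/2 ≈ -1136.5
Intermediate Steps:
P = 2 (P = 3 - 1*1 = 3 - 1 = 2)
E(G) = -4 + G
T(Q) = -1/2 (T(Q) = 1/(-4 + 2) = 1/(-2) = -1/2)
M = -1/2 ≈ -0.50000
D(4)*(-71) + M = 4**2*(-71) - 1/2 = 16*(-71) - 1/2 = -1136 - 1/2 = -2273/2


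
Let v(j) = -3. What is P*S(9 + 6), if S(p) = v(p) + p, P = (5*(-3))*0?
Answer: 0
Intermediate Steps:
P = 0 (P = -15*0 = 0)
S(p) = -3 + p
P*S(9 + 6) = 0*(-3 + (9 + 6)) = 0*(-3 + 15) = 0*12 = 0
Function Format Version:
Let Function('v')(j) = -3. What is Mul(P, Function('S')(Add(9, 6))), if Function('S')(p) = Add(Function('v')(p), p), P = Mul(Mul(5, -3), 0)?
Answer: 0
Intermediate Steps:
P = 0 (P = Mul(-15, 0) = 0)
Function('S')(p) = Add(-3, p)
Mul(P, Function('S')(Add(9, 6))) = Mul(0, Add(-3, Add(9, 6))) = Mul(0, Add(-3, 15)) = Mul(0, 12) = 0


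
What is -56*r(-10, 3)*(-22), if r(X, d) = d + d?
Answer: 7392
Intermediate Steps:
r(X, d) = 2*d
-56*r(-10, 3)*(-22) = -112*3*(-22) = -56*6*(-22) = -336*(-22) = 7392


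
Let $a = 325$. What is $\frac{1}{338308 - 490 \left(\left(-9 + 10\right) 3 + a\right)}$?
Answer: $\frac{1}{177588} \approx 5.631 \cdot 10^{-6}$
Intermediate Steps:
$\frac{1}{338308 - 490 \left(\left(-9 + 10\right) 3 + a\right)} = \frac{1}{338308 - 490 \left(\left(-9 + 10\right) 3 + 325\right)} = \frac{1}{338308 - 490 \left(1 \cdot 3 + 325\right)} = \frac{1}{338308 - 490 \left(3 + 325\right)} = \frac{1}{338308 - 160720} = \frac{1}{177588}$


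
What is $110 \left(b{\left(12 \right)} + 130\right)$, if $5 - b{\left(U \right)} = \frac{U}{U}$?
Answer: $14740$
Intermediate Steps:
$b{\left(U \right)} = 4$ ($b{\left(U \right)} = 5 - \frac{U}{U} = 5 - 1 = 4$)
$110 \left(b{\left(12 \right)} + 130\right) = 110 \left(4 + 130\right) = 110 \cdot 134 = 14740$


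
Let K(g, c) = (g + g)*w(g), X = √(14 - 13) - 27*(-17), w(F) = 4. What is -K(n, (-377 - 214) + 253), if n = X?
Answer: -3680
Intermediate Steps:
X = 460 (X = √1 + 459 = 1 + 459 = 460)
n = 460
K(g, c) = 8*g (K(g, c) = (g + g)*4 = (2*g)*4 = 8*g)
-K(n, (-377 - 214) + 253) = -8*460 = -1*3680 = -3680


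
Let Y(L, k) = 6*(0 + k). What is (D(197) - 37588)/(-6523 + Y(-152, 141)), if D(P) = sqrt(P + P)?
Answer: 37588/5677 - sqrt(394)/5677 ≈ 6.6176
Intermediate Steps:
D(P) = sqrt(2)*sqrt(P) (D(P) = sqrt(2*P) = sqrt(2)*sqrt(P))
Y(L, k) = 6*k
(D(197) - 37588)/(-6523 + Y(-152, 141)) = (sqrt(2)*sqrt(197) - 37588)/(-6523 + 6*141) = (sqrt(394) - 37588)/(-6523 + 846) = (-37588 + sqrt(394))/(-5677) = (-37588 + sqrt(394))*(-1/5677) = 37588/5677 - sqrt(394)/5677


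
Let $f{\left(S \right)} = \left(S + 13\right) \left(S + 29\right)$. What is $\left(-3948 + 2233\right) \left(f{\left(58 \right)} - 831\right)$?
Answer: $-9168390$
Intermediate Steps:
$f{\left(S \right)} = \left(13 + S\right) \left(29 + S\right)$
$\left(-3948 + 2233\right) \left(f{\left(58 \right)} - 831\right) = \left(-3948 + 2233\right) \left(\left(377 + 58^{2} + 42 \cdot 58\right) - 831\right) = - 1715 \left(\left(377 + 3364 + 2436\right) - 831\right) = - 1715 \left(6177 - 831\right) = \left(-1715\right) 5346 = -9168390$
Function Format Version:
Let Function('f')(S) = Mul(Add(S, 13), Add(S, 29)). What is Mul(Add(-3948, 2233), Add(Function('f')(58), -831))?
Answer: -9168390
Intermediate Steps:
Function('f')(S) = Mul(Add(13, S), Add(29, S))
Mul(Add(-3948, 2233), Add(Function('f')(58), -831)) = Mul(Add(-3948, 2233), Add(Add(377, Pow(58, 2), Mul(42, 58)), -831)) = Mul(-1715, Add(Add(377, 3364, 2436), -831)) = Mul(-1715, Add(6177, -831)) = Mul(-1715, 5346) = -9168390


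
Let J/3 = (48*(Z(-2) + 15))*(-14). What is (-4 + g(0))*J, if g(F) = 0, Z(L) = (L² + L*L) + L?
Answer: 169344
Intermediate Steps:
Z(L) = L + 2*L² (Z(L) = (L² + L²) + L = 2*L² + L = L + 2*L²)
J = -42336 (J = 3*((48*(-2*(1 + 2*(-2)) + 15))*(-14)) = 3*((48*(-2*(1 - 4) + 15))*(-14)) = 3*((48*(-2*(-3) + 15))*(-14)) = 3*((48*(6 + 15))*(-14)) = 3*((48*21)*(-14)) = 3*(1008*(-14)) = 3*(-14112) = -42336)
(-4 + g(0))*J = (-4 + 0)*(-42336) = -4*(-42336) = 169344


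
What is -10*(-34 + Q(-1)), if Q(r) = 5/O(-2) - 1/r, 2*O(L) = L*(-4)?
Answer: 635/2 ≈ 317.50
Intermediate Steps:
O(L) = -2*L (O(L) = (L*(-4))/2 = (-4*L)/2 = -2*L)
Q(r) = 5/4 - 1/r (Q(r) = 5/((-2*(-2))) - 1/r = 5/4 - 1/r)
-10*(-34 + Q(-1)) = -10*(-34 + (5/4 - 1/(-1))) = -10*(-34 + (5/4 - 1*(-1))) = -10*(-34 + (5/4 + 1)) = -10*(-34 + 9/4) = -10*(-127/4) = 635/2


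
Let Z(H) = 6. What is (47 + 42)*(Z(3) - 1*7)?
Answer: -89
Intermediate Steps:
(47 + 42)*(Z(3) - 1*7) = (47 + 42)*(6 - 1*7) = 89*(6 - 7) = 89*(-1) = -89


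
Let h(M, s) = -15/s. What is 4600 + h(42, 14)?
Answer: 64385/14 ≈ 4598.9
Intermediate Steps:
4600 + h(42, 14) = 4600 - 15/14 = 64385/14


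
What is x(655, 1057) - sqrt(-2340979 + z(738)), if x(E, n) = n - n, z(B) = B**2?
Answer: -I*sqrt(1796335) ≈ -1340.3*I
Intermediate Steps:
x(E, n) = 0
x(655, 1057) - sqrt(-2340979 + z(738)) = 0 - sqrt(-2340979 + 738**2) = 0 - sqrt(-2340979 + 544644) = 0 - sqrt(-1796335) = 0 - I*sqrt(1796335) = -I*sqrt(1796335)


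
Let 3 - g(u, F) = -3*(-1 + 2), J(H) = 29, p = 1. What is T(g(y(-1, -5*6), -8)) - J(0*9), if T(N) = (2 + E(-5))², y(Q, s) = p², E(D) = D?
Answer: -20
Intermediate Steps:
y(Q, s) = 1 (y(Q, s) = 1² = 1)
g(u, F) = 6 (g(u, F) = 3 - (-3)*(-1 + 2) = 3 - (-3) = 3 - 1*(-3) = 3 + 3 = 6)
T(N) = 9 (T(N) = (2 - 5)² = (-3)² = 9)
T(g(y(-1, -5*6), -8)) - J(0*9) = 9 - 1*29 = 9 - 29 = -20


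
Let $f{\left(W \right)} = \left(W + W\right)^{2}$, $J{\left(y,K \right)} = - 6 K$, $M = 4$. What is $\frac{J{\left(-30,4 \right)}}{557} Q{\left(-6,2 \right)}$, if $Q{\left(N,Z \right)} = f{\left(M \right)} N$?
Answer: $\frac{9216}{557} \approx 16.546$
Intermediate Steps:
$f{\left(W \right)} = 4 W^{2}$ ($f{\left(W \right)} = \left(2 W\right)^{2} = 4 W^{2}$)
$Q{\left(N,Z \right)} = 64 N$ ($Q{\left(N,Z \right)} = 4 \cdot 4^{2} N = 4 \cdot 16 N = 64 N$)
$\frac{J{\left(-30,4 \right)}}{557} Q{\left(-6,2 \right)} = \frac{\left(-6\right) 4}{557} \cdot 64 \left(-6\right) = \left(-24\right) \frac{1}{557} \left(-384\right) = \left(- \frac{24}{557}\right) \left(-384\right) = \frac{9216}{557}$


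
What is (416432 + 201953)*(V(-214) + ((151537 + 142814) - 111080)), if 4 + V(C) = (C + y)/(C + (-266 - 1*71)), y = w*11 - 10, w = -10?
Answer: 62444796191635/551 ≈ 1.1333e+11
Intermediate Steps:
y = -120 (y = -10*11 - 10 = -110 - 10 = -120)
V(C) = -4 + (-120 + C)/(-337 + C) (V(C) = -4 + (C - 120)/(C + (-266 - 1*71)) = -4 + (-120 + C)/(C + (-266 - 71)) = -4 + (-120 + C)/(C - 337) = -4 + (-120 + C)/(-337 + C))
(416432 + 201953)*(V(-214) + ((151537 + 142814) - 111080)) = (416432 + 201953)*((1228 - 3*(-214))/(-337 - 214) + ((151537 + 142814) - 111080)) = 618385*((1228 + 642)/(-551) + (294351 - 111080)) = 618385*(-1/551*1870 + 183271) = 618385*(-1870/551 + 183271) = 618385*(100980451/551) = 62444796191635/551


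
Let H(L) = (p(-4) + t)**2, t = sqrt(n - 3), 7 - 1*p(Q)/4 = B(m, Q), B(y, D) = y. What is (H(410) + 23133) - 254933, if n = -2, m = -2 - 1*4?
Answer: -229101 + 104*I*sqrt(5) ≈ -2.291e+5 + 232.55*I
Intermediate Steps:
m = -6 (m = -2 - 4 = -6)
p(Q) = 52 (p(Q) = 28 - 4*(-6) = 28 + 24 = 52)
t = I*sqrt(5) (t = sqrt(-2 - 3) = sqrt(-5) = I*sqrt(5) ≈ 2.2361*I)
H(L) = (52 + I*sqrt(5))**2
(H(410) + 23133) - 254933 = ((52 + I*sqrt(5))**2 + 23133) - 254933 = (23133 + (52 + I*sqrt(5))**2) - 254933 = -231800 + (52 + I*sqrt(5))**2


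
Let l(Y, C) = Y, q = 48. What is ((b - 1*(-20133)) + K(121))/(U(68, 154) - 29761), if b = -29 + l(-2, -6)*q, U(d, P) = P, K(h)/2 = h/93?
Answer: -1860986/2753451 ≈ -0.67587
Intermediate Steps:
K(h) = 2*h/93 (K(h) = 2*(h/93) = 2*h/93)
b = -125 (b = -29 - 2*48 = -29 - 96 = -125)
((b - 1*(-20133)) + K(121))/(U(68, 154) - 29761) = ((-125 - 1*(-20133)) + (2/93)*121)/(154 - 29761) = ((-125 + 20133) + 242/93)/(-29607) = (20008 + 242/93)*(-1/29607) = (1860986/93)*(-1/29607) = -1860986/2753451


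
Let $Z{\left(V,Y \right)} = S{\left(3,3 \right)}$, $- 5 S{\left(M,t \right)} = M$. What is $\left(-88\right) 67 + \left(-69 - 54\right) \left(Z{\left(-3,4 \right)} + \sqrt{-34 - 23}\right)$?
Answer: $- \frac{29111}{5} - 123 i \sqrt{57} \approx -5822.2 - 928.63 i$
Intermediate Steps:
$S{\left(M,t \right)} = - \frac{M}{5}$
$Z{\left(V,Y \right)} = - \frac{3}{5}$ ($Z{\left(V,Y \right)} = \left(- \frac{1}{5}\right) 3 = - \frac{3}{5}$)
$\left(-88\right) 67 + \left(-69 - 54\right) \left(Z{\left(-3,4 \right)} + \sqrt{-34 - 23}\right) = \left(-88\right) 67 + \left(-69 - 54\right) \left(- \frac{3}{5} + \sqrt{-34 - 23}\right) = -5896 - 123 \left(- \frac{3}{5} + \sqrt{-57}\right) = -5896 - 123 \left(- \frac{3}{5} + i \sqrt{57}\right) = -5896 + \left(\frac{369}{5} - 123 i \sqrt{57}\right) = - \frac{29111}{5} - 123 i \sqrt{57}$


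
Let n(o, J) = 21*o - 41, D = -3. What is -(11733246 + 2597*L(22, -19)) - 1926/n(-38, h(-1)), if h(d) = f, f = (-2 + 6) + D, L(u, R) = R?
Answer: -9802792691/839 ≈ -1.1684e+7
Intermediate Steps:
f = 1 (f = (-2 + 6) - 3 = 4 - 3 = 1)
h(d) = 1
n(o, J) = -41 + 21*o
-(11733246 + 2597*L(22, -19)) - 1926/n(-38, h(-1)) = -2597/(1/(-19 + 4518)) - 1926/(-41 + 21*(-38)) = -2597/(1/4499) - 1926/(-41 - 798) = -2597/1/4499 - 1926/(-839) = -2597*4499 - 1926*(-1/839) = -11683903 + 1926/839 = -9802792691/839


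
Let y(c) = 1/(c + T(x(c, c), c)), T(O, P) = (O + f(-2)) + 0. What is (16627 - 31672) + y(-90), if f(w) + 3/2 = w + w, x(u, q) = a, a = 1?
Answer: -2843507/189 ≈ -15045.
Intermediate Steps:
x(u, q) = 1
f(w) = -3/2 + 2*w (f(w) = -3/2 + (w + w) = -3/2 + 2*w)
T(O, P) = -11/2 + O (T(O, P) = (O + (-3/2 + 2*(-2))) + 0 = (O + (-3/2 - 4)) + 0 = (O - 11/2) + 0 = (-11/2 + O) + 0 = -11/2 + O)
y(c) = 1/(-9/2 + c) (y(c) = 1/(c + (-11/2 + 1)) = 1/(c - 9/2) = 1/(-9/2 + c))
(16627 - 31672) + y(-90) = (16627 - 31672) + 2/(-9 + 2*(-90)) = -15045 + 2/(-9 - 180) = -15045 + 2/(-189) = -15045 + 2*(-1/189) = -15045 - 2/189 = -2843507/189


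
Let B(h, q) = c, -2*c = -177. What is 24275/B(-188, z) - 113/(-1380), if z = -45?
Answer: 22339667/81420 ≈ 274.38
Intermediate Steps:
c = 177/2 (c = -1/2*(-177) = 177/2 ≈ 88.500)
B(h, q) = 177/2
24275/B(-188, z) - 113/(-1380) = 24275/(177/2) - 113/(-1380) = 24275*(2/177) - 113*(-1/1380) = 48550/177 + 113/1380 = 22339667/81420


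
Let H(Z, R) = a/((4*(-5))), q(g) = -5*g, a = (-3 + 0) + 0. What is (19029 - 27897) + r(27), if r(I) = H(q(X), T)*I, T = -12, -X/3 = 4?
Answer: -177279/20 ≈ -8864.0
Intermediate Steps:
X = -12 (X = -3*4 = -12)
a = -3 (a = -3 + 0 = -3)
H(Z, R) = 3/20 (H(Z, R) = -3/(4*(-5)) = -3/(-20) = -3*(-1/20) = 3/20)
r(I) = 3*I/20
(19029 - 27897) + r(27) = (19029 - 27897) + (3/20)*27 = -8868 + 81/20 = -177279/20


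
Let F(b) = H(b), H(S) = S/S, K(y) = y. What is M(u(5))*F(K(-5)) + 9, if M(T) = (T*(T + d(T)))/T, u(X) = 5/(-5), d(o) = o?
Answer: 7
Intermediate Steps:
H(S) = 1
F(b) = 1
u(X) = -1 (u(X) = 5*(-⅕) = -1)
M(T) = 2*T (M(T) = (T*(T + T))/T = (T*(2*T))/T = (2*T²)/T = 2*T)
M(u(5))*F(K(-5)) + 9 = (2*(-1))*1 + 9 = -2*1 + 9 = -2 + 9 = 7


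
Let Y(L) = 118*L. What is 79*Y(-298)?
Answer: -2777956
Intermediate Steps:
79*Y(-298) = 79*(118*(-298)) = 79*(-35164) = -2777956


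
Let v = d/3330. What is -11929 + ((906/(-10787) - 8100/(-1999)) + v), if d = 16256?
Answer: -427966171315951/35902749645 ≈ -11920.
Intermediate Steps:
v = 8128/1665 (v = 16256/3330 = 16256*(1/3330) = 8128/1665 ≈ 4.8817)
-11929 + ((906/(-10787) - 8100/(-1999)) + v) = -11929 + ((906/(-10787) - 8100/(-1999)) + 8128/1665) = -11929 + ((906*(-1/10787) - 8100*(-1/1999)) + 8128/1665) = -11929 + ((-906/10787 + 8100/1999) + 8128/1665) = -11929 + (85563606/21563213 + 8128/1665) = -11929 + 317729199254/35902749645 = -427966171315951/35902749645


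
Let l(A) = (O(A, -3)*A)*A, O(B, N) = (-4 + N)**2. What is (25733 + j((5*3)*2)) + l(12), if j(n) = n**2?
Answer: 33689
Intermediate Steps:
l(A) = 49*A**2 (l(A) = ((-4 - 3)**2*A)*A = ((-7)**2*A)*A = (49*A)*A = 49*A**2)
(25733 + j((5*3)*2)) + l(12) = (25733 + ((5*3)*2)**2) + 49*12**2 = (25733 + (15*2)**2) + 49*144 = (25733 + 30**2) + 7056 = (25733 + 900) + 7056 = 26633 + 7056 = 33689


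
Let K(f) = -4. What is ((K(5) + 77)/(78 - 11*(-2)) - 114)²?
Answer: 128300929/10000 ≈ 12830.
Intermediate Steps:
((K(5) + 77)/(78 - 11*(-2)) - 114)² = ((-4 + 77)/(78 - 11*(-2)) - 114)² = (73/(78 + 22) - 114)² = (73/100 - 114)² = (-11327/100)² = 128300929/10000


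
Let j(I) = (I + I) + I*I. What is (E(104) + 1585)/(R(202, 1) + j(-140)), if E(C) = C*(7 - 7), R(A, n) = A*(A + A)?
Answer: 1585/100928 ≈ 0.015704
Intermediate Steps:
R(A, n) = 2*A² (R(A, n) = A*(2*A) = 2*A²)
E(C) = 0 (E(C) = C*0 = 0)
j(I) = I² + 2*I (j(I) = 2*I + I² = I² + 2*I)
(E(104) + 1585)/(R(202, 1) + j(-140)) = (0 + 1585)/(2*202² - 140*(2 - 140)) = 1585/(2*40804 - 140*(-138)) = 1585/(81608 + 19320) = 1585/100928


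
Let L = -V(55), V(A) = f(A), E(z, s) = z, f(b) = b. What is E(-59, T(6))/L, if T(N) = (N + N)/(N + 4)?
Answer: 59/55 ≈ 1.0727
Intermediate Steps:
T(N) = 2*N/(4 + N) (T(N) = (2*N)/(4 + N) = 2*N/(4 + N))
V(A) = A
L = -55 (L = -1*55 = -55)
E(-59, T(6))/L = -59/(-55) = -59*(-1/55) = 59/55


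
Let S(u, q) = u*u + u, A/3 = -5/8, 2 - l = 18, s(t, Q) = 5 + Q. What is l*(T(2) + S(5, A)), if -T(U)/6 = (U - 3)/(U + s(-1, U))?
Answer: -1472/3 ≈ -490.67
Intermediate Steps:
l = -16 (l = 2 - 1*18 = 2 - 18 = -16)
A = -15/8 (A = 3*(-5/8) = -15/8 ≈ -1.8750)
S(u, q) = u + u**2 (S(u, q) = u**2 + u = u + u**2)
T(U) = -6*(-3 + U)/(5 + 2*U) (T(U) = -6*(U - 3)/(U + (5 + U)) = -6*(-3 + U)/(5 + 2*U))
l*(T(2) + S(5, A)) = -16*(6*(3 - 1*2)/(5 + 2*2) + 5*(1 + 5)) = -16*(6*(3 - 2)/(5 + 4) + 5*6) = -16*(6*1/9 + 30) = -16*(6*(1/9)*1 + 30) = -16*(2/3 + 30) = -16*92/3 = -1472/3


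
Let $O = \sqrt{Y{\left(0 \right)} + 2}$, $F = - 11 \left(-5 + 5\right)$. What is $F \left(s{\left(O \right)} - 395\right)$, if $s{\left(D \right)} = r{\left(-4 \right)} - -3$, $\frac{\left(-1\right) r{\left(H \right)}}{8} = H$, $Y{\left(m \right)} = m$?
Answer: $0$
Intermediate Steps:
$F = 0$ ($F = \left(-11\right) 0 = 0$)
$r{\left(H \right)} = - 8 H$
$O = \sqrt{2}$ ($O = \sqrt{0 + 2} = \sqrt{2} \approx 1.4142$)
$s{\left(D \right)} = 35$ ($s{\left(D \right)} = \left(-8\right) \left(-4\right) - -3 = 32 + 3 = 35$)
$F \left(s{\left(O \right)} - 395\right) = 0 \left(35 - 395\right) = 0 \left(-360\right) = 0$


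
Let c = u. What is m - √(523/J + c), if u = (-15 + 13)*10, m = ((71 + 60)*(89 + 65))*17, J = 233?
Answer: 342958 - I*√963921/233 ≈ 3.4296e+5 - 4.2137*I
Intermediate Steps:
m = 342958 (m = (131*154)*17 = 20174*17 = 342958)
u = -20 (u = -2*10 = -20)
c = -20
m - √(523/J + c) = 342958 - √(523/233 - 20) = 342958 - √(-4137/233) = 342958 - I*√963921/233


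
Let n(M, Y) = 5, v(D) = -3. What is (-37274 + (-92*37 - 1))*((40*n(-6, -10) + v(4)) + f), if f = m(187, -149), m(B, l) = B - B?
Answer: -8013763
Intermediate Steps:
m(B, l) = 0
f = 0
(-37274 + (-92*37 - 1))*((40*n(-6, -10) + v(4)) + f) = (-37274 + (-92*37 - 1))*((40*5 - 3) + 0) = (-37274 + (-3404 - 1))*((200 - 3) + 0) = (-37274 - 3405)*(197 + 0) = -40679*197 = -8013763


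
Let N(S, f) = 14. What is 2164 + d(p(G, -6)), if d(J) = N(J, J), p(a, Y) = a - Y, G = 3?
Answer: 2178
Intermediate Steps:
d(J) = 14
2164 + d(p(G, -6)) = 2164 + 14 = 2178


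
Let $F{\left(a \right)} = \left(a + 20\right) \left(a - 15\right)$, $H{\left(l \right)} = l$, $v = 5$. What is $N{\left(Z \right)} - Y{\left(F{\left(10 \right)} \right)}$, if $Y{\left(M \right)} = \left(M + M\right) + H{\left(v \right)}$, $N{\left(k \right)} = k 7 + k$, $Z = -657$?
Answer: $-4961$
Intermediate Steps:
$N{\left(k \right)} = 8 k$ ($N{\left(k \right)} = 7 k + k = 8 k$)
$F{\left(a \right)} = \left(-15 + a\right) \left(20 + a\right)$ ($F{\left(a \right)} = \left(20 + a\right) \left(-15 + a\right) = \left(-15 + a\right) \left(20 + a\right)$)
$Y{\left(M \right)} = 5 + 2 M$ ($Y{\left(M \right)} = \left(M + M\right) + 5 = 2 M + 5 = 5 + 2 M$)
$N{\left(Z \right)} - Y{\left(F{\left(10 \right)} \right)} = 8 \left(-657\right) - \left(5 + 2 \left(-300 + 10^{2} + 5 \cdot 10\right)\right) = -5256 - \left(5 + 2 \left(-300 + 100 + 50\right)\right) = -5256 - \left(5 + 2 \left(-150\right)\right) = -5256 - \left(5 - 300\right) = -5256 - -295 = -5256 + 295 = -4961$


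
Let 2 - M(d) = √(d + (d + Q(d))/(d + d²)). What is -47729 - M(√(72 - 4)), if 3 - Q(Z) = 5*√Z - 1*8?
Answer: -47731 + 17^(¾)*√(158 + 276*√17 - 10*√2*17^(¼))/(34*√(1 + 2*√17)) ≈ -47728.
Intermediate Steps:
Q(Z) = 11 - 5*√Z (Q(Z) = 3 - (5*√Z - 1*8) = 3 - (5*√Z - 8) = 3 - (-8 + 5*√Z) = 3 + (8 - 5*√Z) = 11 - 5*√Z)
M(d) = 2 - √(d + (11 + d - 5*√d)/(d + d²)) (M(d) = 2 - √(d + (d + (11 - 5*√d))/(d + d²)) = 2 - √(d + (11 + d - 5*√d)/(d + d²)))
-47729 - M(√(72 - 4)) = -47729 - (2 - √((11 + √(72 - 4) - 5*(72 - 4)^(¼) + (√(72 - 4))²*(1 + √(72 - 4)))/((√(72 - 4))*(1 + √(72 - 4))))) = -47729 - (2 - √((11 + √68 - 5*√2*17^(¼) + (√68)²*(1 + √68))/((√68)*(1 + √68)))) = -47729 - (2 - √((11 + 2*√17 - 5*√2*17^(¼) + (2*√17)²*(1 + 2*√17))/(((2*√17))*(1 + 2*√17)))) = -47729 - (2 - √((√17/34)*(11 + 2*√17 - 5*√2*17^(¼) + 68*(1 + 2*√17))/(1 + 2*√17))) = -47729 - (2 - √((√17/34)*(11 + 2*√17 - 5*√2*17^(¼) + (68 + 136*√17))/(1 + 2*√17))) = -47729 - (2 - √((√17/34)*(79 + 138*√17 - 5*√2*17^(¼))/(1 + 2*√17))) = -47729 - (2 - √(√17*(79 + 138*√17 - 5*√2*17^(¼))/(34*(1 + 2*√17)))) = -47729 - (2 - √2*17^(¾)*√(79 + 138*√17 - 5*√2*17^(¼))/(34*√(1 + 2*√17))) = -47729 + (-2 + √2*17^(¾)*√(79 + 138*√17 - 5*√2*17^(¼))/(34*√(1 + 2*√17))) = -47731 + √2*17^(¾)*√(79 + 138*√17 - 5*√2*17^(¼))/(34*√(1 + 2*√17))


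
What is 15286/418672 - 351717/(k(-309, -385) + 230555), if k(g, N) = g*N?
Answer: -8869456069/9145889840 ≈ -0.96978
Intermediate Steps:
k(g, N) = N*g
15286/418672 - 351717/(k(-309, -385) + 230555) = 15286/418672 - 351717/(-385*(-309) + 230555) = 15286*(1/418672) - 351717/(118965 + 230555) = 7643/209336 - 351717/349520 = -8869456069/9145889840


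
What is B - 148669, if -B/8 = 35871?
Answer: -435637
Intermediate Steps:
B = -286968 (B = -8*35871 = -286968)
B - 148669 = -286968 - 148669 = -435637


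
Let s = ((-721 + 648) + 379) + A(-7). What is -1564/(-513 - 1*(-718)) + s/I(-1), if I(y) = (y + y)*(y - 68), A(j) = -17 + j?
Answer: -26337/4715 ≈ -5.5858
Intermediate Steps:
I(y) = 2*y*(-68 + y) (I(y) = (2*y)*(-68 + y) = 2*y*(-68 + y))
s = 282 (s = ((-721 + 648) + 379) + (-17 - 7) = (-73 + 379) - 24 = 306 - 24 = 282)
-1564/(-513 - 1*(-718)) + s/I(-1) = -1564/(-513 - 1*(-718)) + 282/((2*(-1)*(-68 - 1))) = -1564/(-513 + 718) + 282/((2*(-1)*(-69))) = -1564/205 + 282/138 = -1564*1/205 + 282*(1/138) = -1564/205 + 47/23 = -26337/4715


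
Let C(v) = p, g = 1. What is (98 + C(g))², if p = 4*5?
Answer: 13924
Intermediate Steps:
p = 20
C(v) = 20
(98 + C(g))² = (98 + 20)² = 118² = 13924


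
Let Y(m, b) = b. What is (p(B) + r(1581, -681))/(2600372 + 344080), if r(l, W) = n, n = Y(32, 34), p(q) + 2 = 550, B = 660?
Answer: 97/490742 ≈ 0.00019766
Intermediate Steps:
p(q) = 548 (p(q) = -2 + 550 = 548)
n = 34
r(l, W) = 34
(p(B) + r(1581, -681))/(2600372 + 344080) = (548 + 34)/(2600372 + 344080) = 582/2944452 = 582*(1/2944452) = 97/490742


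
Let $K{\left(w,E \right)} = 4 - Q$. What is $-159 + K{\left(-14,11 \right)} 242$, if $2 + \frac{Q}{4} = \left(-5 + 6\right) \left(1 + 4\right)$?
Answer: $-2095$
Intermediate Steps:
$Q = 12$ ($Q = -8 + 4 \left(-5 + 6\right) \left(1 + 4\right) = -8 + 4 \cdot 1 \cdot 5 = -8 + 4 \cdot 5 = -8 + 20 = 12$)
$K{\left(w,E \right)} = -8$ ($K{\left(w,E \right)} = 4 - 12 = -8$)
$-159 + K{\left(-14,11 \right)} 242 = -159 - 1936 = -2095$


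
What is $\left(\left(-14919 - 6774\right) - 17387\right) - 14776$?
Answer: $-53856$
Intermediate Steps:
$\left(\left(-14919 - 6774\right) - 17387\right) - 14776 = \left(-21693 - 17387\right) - 14776 = -39080 - 14776 = -53856$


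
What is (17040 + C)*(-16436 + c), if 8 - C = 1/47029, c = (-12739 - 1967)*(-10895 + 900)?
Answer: 117833282224783294/47029 ≈ 2.5055e+12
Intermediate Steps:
c = 146986470 (c = -14706*(-9995) = 146986470)
C = 376231/47029 (C = 8 - 1/47029 = 376231/47029 ≈ 8.0000)
(17040 + C)*(-16436 + c) = (17040 + 376231/47029)*(-16436 + 146986470) = (801750391/47029)*146970034 = 117833282224783294/47029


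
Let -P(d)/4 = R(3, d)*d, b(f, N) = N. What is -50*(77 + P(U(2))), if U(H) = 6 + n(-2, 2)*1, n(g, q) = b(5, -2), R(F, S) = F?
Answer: -1450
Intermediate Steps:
n(g, q) = -2
U(H) = 4 (U(H) = 6 - 2*1 = 6 - 2 = 4)
P(d) = -12*d
-50*(77 + P(U(2))) = -50*(77 - 12*4) = -50*(77 - 48) = -50*29 = -1450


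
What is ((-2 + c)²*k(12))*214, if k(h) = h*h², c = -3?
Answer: 9244800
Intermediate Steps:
k(h) = h³
((-2 + c)²*k(12))*214 = ((-2 - 3)²*12³)*214 = ((-5)²*1728)*214 = (25*1728)*214 = 43200*214 = 9244800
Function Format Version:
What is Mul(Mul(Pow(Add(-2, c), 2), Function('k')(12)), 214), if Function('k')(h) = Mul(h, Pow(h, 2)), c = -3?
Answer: 9244800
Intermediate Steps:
Function('k')(h) = Pow(h, 3)
Mul(Mul(Pow(Add(-2, c), 2), Function('k')(12)), 214) = Mul(Mul(Pow(Add(-2, -3), 2), Pow(12, 3)), 214) = Mul(Mul(Pow(-5, 2), 1728), 214) = Mul(Mul(25, 1728), 214) = Mul(43200, 214) = 9244800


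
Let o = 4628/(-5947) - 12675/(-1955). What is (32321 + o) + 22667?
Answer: 127875597773/2325277 ≈ 54994.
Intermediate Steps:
o = 13266097/2325277 (o = 4628*(-1/5947) - 12675*(-1/1955) = -4628/5947 + 2535/391 = 13266097/2325277 ≈ 5.7052)
(32321 + o) + 22667 = (32321 + 13266097/2325277) + 22667 = 75168544014/2325277 + 22667 = 127875597773/2325277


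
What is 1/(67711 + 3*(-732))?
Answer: 1/65515 ≈ 1.5264e-5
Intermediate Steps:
1/(67711 + 3*(-732)) = 1/(67711 - 2196) = 1/65515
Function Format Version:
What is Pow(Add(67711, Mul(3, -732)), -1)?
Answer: Rational(1, 65515) ≈ 1.5264e-5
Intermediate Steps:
Pow(Add(67711, Mul(3, -732)), -1) = Pow(Add(67711, -2196), -1) = Pow(65515, -1) = Rational(1, 65515)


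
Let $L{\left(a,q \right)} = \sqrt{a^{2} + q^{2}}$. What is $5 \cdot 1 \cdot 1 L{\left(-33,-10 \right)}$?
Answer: $5 \sqrt{1189} \approx 172.41$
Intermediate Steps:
$5 \cdot 1 \cdot 1 L{\left(-33,-10 \right)} = 5 \cdot 1 \cdot 1 \sqrt{\left(-33\right)^{2} + \left(-10\right)^{2}} = 5 \cdot 1 \sqrt{1089 + 100} = 5 \sqrt{1189}$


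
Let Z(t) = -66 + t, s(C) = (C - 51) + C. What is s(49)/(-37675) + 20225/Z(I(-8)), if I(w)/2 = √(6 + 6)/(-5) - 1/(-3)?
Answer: -2800276295249/9041698600 + 910125*√3/239992 ≈ -303.14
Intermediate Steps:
I(w) = ⅔ - 4*√3/5 (I(w) = 2*(√(6 + 6)/(-5) - 1/(-3)) = 2*(√12*(-⅕) - 1*(-⅓)) = 2*((2*√3)*(-⅕) + ⅓) = 2*(-2*√3/5 + ⅓) = 2*(⅓ - 2*√3/5) = ⅔ - 4*√3/5)
s(C) = -51 + 2*C (s(C) = (-51 + C) + C = -51 + 2*C)
s(49)/(-37675) + 20225/Z(I(-8)) = (-51 + 2*49)/(-37675) + 20225/(-66 + (⅔ - 4*√3/5)) = (-51 + 98)*(-1/37675) + 20225/(-196/3 - 4*√3/5) = 47*(-1/37675) + 20225/(-196/3 - 4*√3/5) = -47/37675 + 20225/(-196/3 - 4*√3/5)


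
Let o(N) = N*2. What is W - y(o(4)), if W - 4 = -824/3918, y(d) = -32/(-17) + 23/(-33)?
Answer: 954043/366333 ≈ 2.6043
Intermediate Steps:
o(N) = 2*N
y(d) = 665/561 (y(d) = -32*(-1/17) + 23*(-1/33) = 32/17 - 23/33 = 665/561)
W = 7424/1959 (W = 4 - 824/3918 = 4 - 824*1/3918 = 4 - 412/1959 = 7424/1959 ≈ 3.7897)
W - y(o(4)) = 7424/1959 - 1*665/561 = 7424/1959 - 665/561 = 954043/366333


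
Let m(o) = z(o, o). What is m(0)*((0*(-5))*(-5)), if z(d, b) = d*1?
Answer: 0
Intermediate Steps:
z(d, b) = d
m(o) = o
m(0)*((0*(-5))*(-5)) = 0*((0*(-5))*(-5)) = 0*(0*(-5)) = 0*0 = 0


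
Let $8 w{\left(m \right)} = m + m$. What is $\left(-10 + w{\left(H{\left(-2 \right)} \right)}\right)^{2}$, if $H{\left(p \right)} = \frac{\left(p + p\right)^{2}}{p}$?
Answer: $144$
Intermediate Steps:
$H{\left(p \right)} = 4 p$ ($H{\left(p \right)} = \frac{\left(2 p\right)^{2}}{p} = \frac{4 p^{2}}{p} = 4 p$)
$w{\left(m \right)} = \frac{m}{4}$ ($w{\left(m \right)} = \frac{m + m}{8} = \frac{2 m}{8} = \frac{m}{4}$)
$\left(-10 + w{\left(H{\left(-2 \right)} \right)}\right)^{2} = \left(-10 + \frac{4 \left(-2\right)}{4}\right)^{2} = \left(-10 + \frac{1}{4} \left(-8\right)\right)^{2} = \left(-10 - 2\right)^{2} = \left(-12\right)^{2} = 144$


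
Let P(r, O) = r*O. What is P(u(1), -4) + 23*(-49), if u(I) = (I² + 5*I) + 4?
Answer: -1167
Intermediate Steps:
u(I) = 4 + I² + 5*I
P(r, O) = O*r
P(u(1), -4) + 23*(-49) = -4*(4 + 1² + 5*1) + 23*(-49) = -4*(4 + 1 + 5) - 1127 = -4*10 - 1127 = -40 - 1127 = -1167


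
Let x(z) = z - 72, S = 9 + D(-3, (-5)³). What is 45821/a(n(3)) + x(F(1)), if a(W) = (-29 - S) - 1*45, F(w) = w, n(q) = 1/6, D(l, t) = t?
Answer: 42839/42 ≈ 1020.0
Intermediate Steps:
S = -116 (S = 9 + (-5)³ = 9 - 125 = -116)
n(q) = ⅙
x(z) = -72 + z
a(W) = 42 (a(W) = (-29 - 1*(-116)) - 1*45 = (-29 + 116) - 45 = 87 - 45 = 42)
45821/a(n(3)) + x(F(1)) = 45821/42 + (-72 + 1) = 45821*(1/42) - 71 = 45821/42 - 71 = 42839/42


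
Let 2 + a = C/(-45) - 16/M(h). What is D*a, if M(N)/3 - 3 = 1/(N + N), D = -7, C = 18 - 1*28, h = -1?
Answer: 1232/45 ≈ 27.378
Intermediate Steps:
C = -10 (C = 18 - 28 = -10)
M(N) = 9 + 3/(2*N) (M(N) = 9 + 3/(N + N) = 9 + 3/((2*N)) = 9 + 3*(1/(2*N)) = 9 + 3/(2*N))
a = -176/45 (a = -2 + (-10/(-45) - 16/(9 + (3/2)/(-1))) = -2 + (-10*(-1/45) - 16/(9 + (3/2)*(-1))) = -2 + (2/9 - 16/(9 - 3/2)) = -2 + (2/9 - 16/15/2) = -2 + (2/9 - 16*2/15) = -2 + (2/9 - 32/15) = -2 - 86/45 = -176/45 ≈ -3.9111)
D*a = -7*(-176/45) = 1232/45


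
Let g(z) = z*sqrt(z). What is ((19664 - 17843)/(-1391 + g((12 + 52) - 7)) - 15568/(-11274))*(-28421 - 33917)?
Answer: 20540733027935/4931495628 + 3235248693*sqrt(57)/874844 ≈ 32085.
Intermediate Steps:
g(z) = z**(3/2)
((19664 - 17843)/(-1391 + g((12 + 52) - 7)) - 15568/(-11274))*(-28421 - 33917) = ((19664 - 17843)/(-1391 + ((12 + 52) - 7)**(3/2)) - 15568/(-11274))*(-28421 - 33917) = (1821/(-1391 + (64 - 7)**(3/2)) - 15568*(-1/11274))*(-62338) = (1821/(-1391 + 57**(3/2)) + 7784/5637)*(-62338) = (1821/(-1391 + 57*sqrt(57)) + 7784/5637)*(-62338) = (7784/5637 + 1821/(-1391 + 57*sqrt(57)))*(-62338) = -485238992/5637 - 113517498/(-1391 + 57*sqrt(57))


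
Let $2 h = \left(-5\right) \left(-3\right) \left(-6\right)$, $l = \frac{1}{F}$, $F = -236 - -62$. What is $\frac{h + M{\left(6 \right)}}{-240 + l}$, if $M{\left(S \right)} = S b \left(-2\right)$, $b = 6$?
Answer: $\frac{20358}{41761} \approx 0.48749$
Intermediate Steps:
$F = -174$ ($F = -236 + 62 = -174$)
$M{\left(S \right)} = - 12 S$ ($M{\left(S \right)} = S 6 \left(-2\right) = 6 S \left(-2\right) = - 12 S$)
$l = - \frac{1}{174}$ ($l = \frac{1}{-174} = - \frac{1}{174} \approx -0.0057471$)
$h = -45$ ($h = \frac{\left(-5\right) \left(-3\right) \left(-6\right)}{2} = \frac{15 \left(-6\right)}{2} = \frac{1}{2} \left(-90\right) = -45$)
$\frac{h + M{\left(6 \right)}}{-240 + l} = \frac{-45 - 72}{-240 - \frac{1}{174}} = \frac{-45 - 72}{- \frac{41761}{174}} = \left(-117\right) \left(- \frac{174}{41761}\right) = \frac{20358}{41761}$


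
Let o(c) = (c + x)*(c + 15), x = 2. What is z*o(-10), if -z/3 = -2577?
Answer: -309240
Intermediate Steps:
z = 7731 (z = -3*(-2577) = 7731)
o(c) = (2 + c)*(15 + c) (o(c) = (c + 2)*(c + 15) = (2 + c)*(15 + c))
z*o(-10) = 7731*(30 + (-10)² + 17*(-10)) = 7731*(30 + 100 - 170) = 7731*(-40) = -309240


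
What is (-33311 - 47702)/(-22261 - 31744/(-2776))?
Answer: 28111511/7720599 ≈ 3.6411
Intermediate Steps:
(-33311 - 47702)/(-22261 - 31744/(-2776)) = -81013/(-22261 - 31744*(-1/2776)) = -81013/(-22261 + 3968/347) = -81013/(-7720599/347) = -81013*(-347/7720599) = 28111511/7720599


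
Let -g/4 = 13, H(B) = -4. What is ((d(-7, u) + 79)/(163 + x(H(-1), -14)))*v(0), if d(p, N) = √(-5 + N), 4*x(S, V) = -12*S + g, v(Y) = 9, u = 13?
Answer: 79/18 + √2/9 ≈ 4.5460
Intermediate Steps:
g = -52 (g = -4*13 = -52)
x(S, V) = -13 - 3*S (x(S, V) = (-12*S - 52)/4 = (-52 - 12*S)/4 = -13 - 3*S)
((d(-7, u) + 79)/(163 + x(H(-1), -14)))*v(0) = ((√(-5 + 13) + 79)/(163 + (-13 - 3*(-4))))*9 = ((√8 + 79)/(163 + (-13 + 12)))*9 = ((2*√2 + 79)/(163 - 1))*9 = ((79 + 2*√2)/162)*9 = ((79 + 2*√2)*(1/162))*9 = (79/162 + √2/81)*9 = 79/18 + √2/9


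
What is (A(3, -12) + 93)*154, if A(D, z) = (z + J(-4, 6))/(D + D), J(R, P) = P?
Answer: 14168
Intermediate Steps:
A(D, z) = (6 + z)/(2*D) (A(D, z) = (z + 6)/(D + D) = (6 + z)/((2*D)) = (6 + z)*(1/(2*D)) = (6 + z)/(2*D))
(A(3, -12) + 93)*154 = ((1/2)*(6 - 12)/3 + 93)*154 = ((1/2)*(1/3)*(-6) + 93)*154 = (-1 + 93)*154 = 92*154 = 14168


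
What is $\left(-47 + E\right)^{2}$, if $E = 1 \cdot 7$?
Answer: $1600$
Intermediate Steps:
$E = 7$
$\left(-47 + E\right)^{2} = \left(-47 + 7\right)^{2} = \left(-40\right)^{2} = 1600$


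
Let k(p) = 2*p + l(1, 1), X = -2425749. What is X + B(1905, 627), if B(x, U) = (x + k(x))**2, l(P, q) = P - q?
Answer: 30235476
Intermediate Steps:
k(p) = 2*p (k(p) = 2*p + (1 - 1*1) = 2*p + (1 - 1) = 2*p + 0 = 2*p)
B(x, U) = 9*x**2 (B(x, U) = (x + 2*x)**2 = (3*x)**2 = 9*x**2)
X + B(1905, 627) = -2425749 + 9*1905**2 = -2425749 + 9*3629025 = -2425749 + 32661225 = 30235476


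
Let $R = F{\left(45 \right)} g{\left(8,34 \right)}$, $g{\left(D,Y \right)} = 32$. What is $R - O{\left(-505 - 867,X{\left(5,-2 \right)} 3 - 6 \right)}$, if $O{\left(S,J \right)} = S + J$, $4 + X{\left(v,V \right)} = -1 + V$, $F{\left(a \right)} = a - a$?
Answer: $1399$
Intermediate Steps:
$F{\left(a \right)} = 0$
$X{\left(v,V \right)} = -5 + V$ ($X{\left(v,V \right)} = -4 + \left(-1 + V\right) = -5 + V$)
$O{\left(S,J \right)} = J + S$
$R = 0$ ($R = 0 \cdot 32 = 0$)
$R - O{\left(-505 - 867,X{\left(5,-2 \right)} 3 - 6 \right)} = 0 - \left(\left(\left(-5 - 2\right) 3 - 6\right) - 1372\right) = 0 - \left(\left(\left(-7\right) 3 - 6\right) - 1372\right) = 0 - \left(\left(-21 - 6\right) - 1372\right) = 0 - \left(-27 - 1372\right) = 0 - -1399 = 0 + 1399 = 1399$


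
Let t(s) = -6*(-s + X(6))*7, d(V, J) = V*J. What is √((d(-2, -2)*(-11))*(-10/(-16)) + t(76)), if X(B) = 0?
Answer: √12658/2 ≈ 56.254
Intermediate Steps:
d(V, J) = J*V
t(s) = 42*s (t(s) = -6*(-s + 0)*7 = -(-6)*s*7 = (6*s)*7 = 42*s)
√((d(-2, -2)*(-11))*(-10/(-16)) + t(76)) = √((-2*(-2)*(-11))*(-10/(-16)) + 42*76) = √((4*(-11))*(-10*(-1/16)) + 3192) = √(-44*5/8 + 3192) = √(-55/2 + 3192) = √(6329/2) = √12658/2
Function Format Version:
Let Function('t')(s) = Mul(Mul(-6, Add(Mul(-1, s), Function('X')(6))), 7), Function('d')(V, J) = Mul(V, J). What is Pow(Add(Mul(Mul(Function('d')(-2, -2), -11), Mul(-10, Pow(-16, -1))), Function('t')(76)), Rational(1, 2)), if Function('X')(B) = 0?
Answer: Mul(Rational(1, 2), Pow(12658, Rational(1, 2))) ≈ 56.254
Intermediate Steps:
Function('d')(V, J) = Mul(J, V)
Function('t')(s) = Mul(42, s) (Function('t')(s) = Mul(Mul(-6, Add(Mul(-1, s), 0)), 7) = Mul(Mul(-6, Mul(-1, s)), 7) = Mul(Mul(6, s), 7) = Mul(42, s))
Pow(Add(Mul(Mul(Function('d')(-2, -2), -11), Mul(-10, Pow(-16, -1))), Function('t')(76)), Rational(1, 2)) = Pow(Add(Mul(Mul(Mul(-2, -2), -11), Mul(-10, Pow(-16, -1))), Mul(42, 76)), Rational(1, 2)) = Pow(Add(Mul(Mul(4, -11), Mul(-10, Rational(-1, 16))), 3192), Rational(1, 2)) = Pow(Add(Mul(-44, Rational(5, 8)), 3192), Rational(1, 2)) = Pow(Add(Rational(-55, 2), 3192), Rational(1, 2)) = Pow(Rational(6329, 2), Rational(1, 2)) = Mul(Rational(1, 2), Pow(12658, Rational(1, 2)))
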